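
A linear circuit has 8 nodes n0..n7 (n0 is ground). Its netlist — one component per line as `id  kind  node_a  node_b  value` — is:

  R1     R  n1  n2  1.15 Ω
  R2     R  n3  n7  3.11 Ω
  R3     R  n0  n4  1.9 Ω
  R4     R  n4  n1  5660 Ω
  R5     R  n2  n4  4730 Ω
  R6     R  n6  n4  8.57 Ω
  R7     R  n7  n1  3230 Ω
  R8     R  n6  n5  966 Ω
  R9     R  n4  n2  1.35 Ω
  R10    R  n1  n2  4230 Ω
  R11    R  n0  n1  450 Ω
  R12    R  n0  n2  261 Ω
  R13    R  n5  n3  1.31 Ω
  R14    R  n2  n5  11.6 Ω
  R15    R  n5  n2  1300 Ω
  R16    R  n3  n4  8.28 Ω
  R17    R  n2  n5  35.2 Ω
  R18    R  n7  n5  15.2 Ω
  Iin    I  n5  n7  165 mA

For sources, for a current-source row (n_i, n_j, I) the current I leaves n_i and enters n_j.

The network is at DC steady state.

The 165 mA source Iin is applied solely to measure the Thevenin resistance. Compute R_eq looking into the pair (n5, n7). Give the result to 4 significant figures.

R_eq = 3.369 Ω

MNA unknowns: 7 node voltages V₁..V_7
R1: Y=0.8696 on G[1,2]
R2: Y=0.3215 on G[3,7]
R3: Y=0.5263 on G[0,4]
R4: Y=0.0001767 on G[4,1]
R5: Y=0.0002114 on G[2,4]
R6: Y=0.1167 on G[6,4]
R7: Y=0.0003096 on G[7,1]
R8: Y=0.001035 on G[6,5]
R9: Y=0.7407 on G[4,2]
R10: Y=0.0002364 on G[1,2]
R11: Y=0.002222 on G[0,1]
R12: Y=0.003831 on G[0,2]
R13: Y=0.7634 on G[5,3]
R14: Y=0.08621 on G[2,5]
R15: Y=0.0007692 on G[5,2]
R16: Y=0.1208 on G[3,4]
R17: Y=0.02841 on G[2,5]
R18: Y=0.06579 on G[7,5]
Iin: z[5]−=0.165, z[7]+=0.165
solve → V1=-0.01100, V2=-0.01121, V3=0.07097, V4=0.0001280, V5=-0.08588, V6=-0.0006283, V7=0.4699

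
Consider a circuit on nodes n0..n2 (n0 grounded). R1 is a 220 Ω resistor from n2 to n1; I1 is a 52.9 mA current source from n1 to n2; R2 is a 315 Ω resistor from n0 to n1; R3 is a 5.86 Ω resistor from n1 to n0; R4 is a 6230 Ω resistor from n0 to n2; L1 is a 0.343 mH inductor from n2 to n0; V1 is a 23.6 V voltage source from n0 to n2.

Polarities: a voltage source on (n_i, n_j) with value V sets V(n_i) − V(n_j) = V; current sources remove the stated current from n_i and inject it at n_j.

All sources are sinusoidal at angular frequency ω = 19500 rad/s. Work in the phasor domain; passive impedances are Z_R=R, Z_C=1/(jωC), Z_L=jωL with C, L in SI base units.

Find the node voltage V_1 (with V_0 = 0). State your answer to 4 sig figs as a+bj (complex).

MNA unknowns: 2 node voltages V₁..V_2 plus 1 source current (V1)
R1: Y=0.004545+0.000j on G[2,1]
I1: z[1]−=0.0529, z[2]+=0.0529
R2: Y=0.003175+0.000j on G[0,1]
R3: Y=0.1706+0.000j on G[1,0]
R4: Y=0.0001605+0.000j on G[0,2]
L1: Y=0.000-0.1495j on G[2,0]
V1: row V0−V2=23.6, i_V1 at 0,2
solve → V1=-0.8980+0.000j, V2=-23.60+0.000j
aux → i_V1=-0.1599+3.528j

-0.8980+0.000j V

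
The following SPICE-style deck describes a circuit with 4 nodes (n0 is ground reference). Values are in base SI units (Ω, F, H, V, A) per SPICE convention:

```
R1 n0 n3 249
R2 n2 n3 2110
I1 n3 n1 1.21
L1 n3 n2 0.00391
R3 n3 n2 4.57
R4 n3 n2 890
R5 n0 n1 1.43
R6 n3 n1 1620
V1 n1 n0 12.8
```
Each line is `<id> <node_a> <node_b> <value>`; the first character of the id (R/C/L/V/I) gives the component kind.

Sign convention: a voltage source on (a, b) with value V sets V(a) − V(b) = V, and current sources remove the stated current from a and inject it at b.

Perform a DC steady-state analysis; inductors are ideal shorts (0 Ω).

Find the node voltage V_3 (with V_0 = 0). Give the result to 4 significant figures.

-259.4 V

MNA unknowns: 3 node voltages V₁..V_3 plus 2 source currents (L1, V1)
R1: Y=0.004016 on G[0,3]
R2: Y=0.0004739 on G[2,3]
I1: z[3]−=1.21, z[1]+=1.21
L1: row V3−V2=0, i_L1 at 3,2
R3: Y=0.2188 on G[3,2]
R4: Y=0.001124 on G[3,2]
R5: Y=0.6993 on G[0,1]
R6: Y=0.0006173 on G[3,1]
V1: row V1−V0=12.8, i_V1 at 1,0
solve → V1=12.80, V2=-259.4, V3=-259.4
aux → i_L1=0.000, i_V1=-7.909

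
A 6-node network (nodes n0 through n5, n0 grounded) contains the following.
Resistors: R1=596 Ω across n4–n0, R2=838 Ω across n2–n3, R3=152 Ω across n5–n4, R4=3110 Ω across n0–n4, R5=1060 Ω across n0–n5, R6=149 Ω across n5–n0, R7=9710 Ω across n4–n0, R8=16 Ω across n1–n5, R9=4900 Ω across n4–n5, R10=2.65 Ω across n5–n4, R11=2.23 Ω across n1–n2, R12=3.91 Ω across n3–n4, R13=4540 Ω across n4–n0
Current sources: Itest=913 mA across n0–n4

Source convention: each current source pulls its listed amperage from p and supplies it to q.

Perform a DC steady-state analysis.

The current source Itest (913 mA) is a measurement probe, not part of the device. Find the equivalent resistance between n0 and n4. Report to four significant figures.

Apply KCL at each of the 5 non-ground nodes and solve the resulting linear system.
Node n1: branches {R8, R11} → V_1 = 91.12
Node n2: branches {R2, R11} → V_2 = 91.12
Node n3: branches {R2, R12} → V_3 = 92.89
Node n4: branches {R1, R3, R4, R7, R9, R10, R12, R13, Itest} → V_4 = 92.89
Node n5: branches {R3, R5, R6, R8, R9, R10} → V_5 = 91.09

R_eq = 101.7 Ω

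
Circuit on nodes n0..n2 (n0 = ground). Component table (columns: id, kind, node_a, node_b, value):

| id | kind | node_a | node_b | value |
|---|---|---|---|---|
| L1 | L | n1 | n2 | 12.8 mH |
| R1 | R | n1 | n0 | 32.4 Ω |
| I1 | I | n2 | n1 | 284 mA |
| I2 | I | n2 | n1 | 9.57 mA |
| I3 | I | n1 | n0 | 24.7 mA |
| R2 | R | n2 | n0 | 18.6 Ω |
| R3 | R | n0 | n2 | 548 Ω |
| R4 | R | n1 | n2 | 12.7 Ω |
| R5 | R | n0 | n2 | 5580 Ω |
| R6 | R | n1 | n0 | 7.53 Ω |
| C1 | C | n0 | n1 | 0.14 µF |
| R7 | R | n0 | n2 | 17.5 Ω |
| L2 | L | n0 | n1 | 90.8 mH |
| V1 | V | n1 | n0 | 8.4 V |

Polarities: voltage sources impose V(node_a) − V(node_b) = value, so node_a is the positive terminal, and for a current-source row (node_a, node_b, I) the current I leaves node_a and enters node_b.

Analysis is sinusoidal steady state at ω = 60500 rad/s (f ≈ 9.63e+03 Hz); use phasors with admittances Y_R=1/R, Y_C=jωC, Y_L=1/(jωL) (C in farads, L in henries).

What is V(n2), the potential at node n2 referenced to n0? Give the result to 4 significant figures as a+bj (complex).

1.920-0.04366j V

MNA unknowns: 2 node voltages V₁..V_2 plus 1 source current (V1)
L1: Y=0.000-0.001291j on G[1,2]
R1: Y=0.03086+0.000j on G[1,0]
I1: z[2]−=0.284, z[1]+=0.284
I2: z[2]−=0.00957, z[1]+=0.00957
I3: z[1]−=0.0247, z[0]+=0.0247
R2: Y=0.05376+0.000j on G[2,0]
R3: Y=0.001825+0.000j on G[0,2]
R4: Y=0.07874+0.000j on G[1,2]
R5: Y=0.0001792+0.000j on G[0,2]
R6: Y=0.1328+0.000j on G[1,0]
C1: Y=0.000+0.008470j on G[0,1]
R7: Y=0.05714+0.000j on G[0,2]
L2: Y=0.000-0.0001820j on G[0,1]
V1: row V1−V0=8.4, i_V1 at 1,0
solve → V1=8.400+0.000j, V2=1.920-0.04366j
aux → i_V1=-1.616-0.06469j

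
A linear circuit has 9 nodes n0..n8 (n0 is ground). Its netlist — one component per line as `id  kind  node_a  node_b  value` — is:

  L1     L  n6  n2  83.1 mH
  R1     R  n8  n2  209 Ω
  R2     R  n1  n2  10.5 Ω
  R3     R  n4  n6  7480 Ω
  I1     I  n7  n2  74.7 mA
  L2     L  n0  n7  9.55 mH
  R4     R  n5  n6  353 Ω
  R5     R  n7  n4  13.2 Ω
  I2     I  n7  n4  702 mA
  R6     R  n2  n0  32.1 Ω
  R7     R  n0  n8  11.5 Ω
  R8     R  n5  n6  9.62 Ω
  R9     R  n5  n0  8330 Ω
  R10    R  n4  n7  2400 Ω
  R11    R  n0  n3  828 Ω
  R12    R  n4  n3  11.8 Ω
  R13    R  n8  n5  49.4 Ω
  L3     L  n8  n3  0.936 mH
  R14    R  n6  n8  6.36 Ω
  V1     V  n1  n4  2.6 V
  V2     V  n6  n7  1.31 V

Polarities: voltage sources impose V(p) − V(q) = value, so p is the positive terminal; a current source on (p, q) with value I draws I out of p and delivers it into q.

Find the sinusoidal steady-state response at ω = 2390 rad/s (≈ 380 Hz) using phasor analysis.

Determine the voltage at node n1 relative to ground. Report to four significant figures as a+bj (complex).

Element admittances at ω=2390 rad/s:
  Y(L1) = 0.000-0.005035j S between n6,n2
  Y(R1) = 0.004785+0.000j S between n8,n2
  Y(R2) = 0.09524+0.000j S between n1,n2
  Y(R3) = 0.0001337+0.000j S between n4,n6
  I1: injects 0.0747 A into n2 (from n7)
  Y(L2) = 0.000-0.04381j S between n0,n7
  Y(R4) = 0.002833+0.000j S between n5,n6
  Y(R5) = 0.07576+0.000j S between n7,n4
  I2: injects 0.702 A into n4 (from n7)
  Y(R6) = 0.03115+0.000j S between n2,n0
  Y(R7) = 0.08696+0.000j S between n0,n8
  Y(R8) = 0.1040+0.000j S between n5,n6
  Y(R9) = 0.0001200+0.000j S between n5,n0
  Y(R10) = 0.0004167+0.000j S between n4,n7
  Y(R11) = 0.001208+0.000j S between n0,n3
  Y(R12) = 0.08475+0.000j S between n4,n3
  Y(R13) = 0.02024+0.000j S between n8,n5
  Y(L3) = 0.000-0.4470j S between n8,n3
  Y(R14) = 0.1572+0.000j S between n6,n8
  V1: constraint V(n1)−V(n4) = 2.6
  V2: constraint V(n6)−V(n7) = 1.31
Assemble and solve the 10×10 MNA system:
  V(n1)=4.755-1.141j  V(n2)=3.955-0.6525j  V(n3)=-0.3602-0.9138j  V(n4)=2.155-1.141j  V(n5)=-1.698-1.903j  V(n6)=-1.946-2.002j  V(n7)=-3.256-2.002j  V(n8)=-0.4007-1.392j
  i(V1)=-0.07615+0.04650j  i(V2)=0.2768+0.07703j

4.755-1.141j V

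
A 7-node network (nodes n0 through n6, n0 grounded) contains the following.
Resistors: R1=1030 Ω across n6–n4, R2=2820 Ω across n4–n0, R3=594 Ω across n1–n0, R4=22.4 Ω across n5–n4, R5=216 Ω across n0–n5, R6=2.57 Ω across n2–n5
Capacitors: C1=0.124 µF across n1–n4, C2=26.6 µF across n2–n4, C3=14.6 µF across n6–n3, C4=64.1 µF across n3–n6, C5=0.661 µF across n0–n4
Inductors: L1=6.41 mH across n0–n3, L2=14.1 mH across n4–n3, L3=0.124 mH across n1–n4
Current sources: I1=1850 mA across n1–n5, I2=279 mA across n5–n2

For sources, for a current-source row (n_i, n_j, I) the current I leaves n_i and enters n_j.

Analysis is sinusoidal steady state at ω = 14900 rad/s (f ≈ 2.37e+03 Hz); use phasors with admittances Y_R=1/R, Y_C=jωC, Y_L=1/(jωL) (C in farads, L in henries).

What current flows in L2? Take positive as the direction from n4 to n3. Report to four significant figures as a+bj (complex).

Element admittances at ω=14900 rad/s:
  Y(R1) = 0.0009709+0.000j S between n6,n4
  Y(C1) = 0.000+0.001848j S between n1,n4
  Y(R2) = 0.0003546+0.000j S between n4,n0
  Y(R3) = 0.001684+0.000j S between n1,n0
  Y(C2) = 0.000+0.3963j S between n2,n4
  Y(L1) = 0.000-0.01047j S between n0,n3
  Y(R4) = 0.04464+0.000j S between n5,n4
  Y(R5) = 0.004630+0.000j S between n0,n5
  Y(L2) = 0.000-0.004760j S between n4,n3
  I1: injects 1.85 A into n5 (from n1)
  Y(C3) = 0.000+0.2175j S between n6,n3
  Y(L3) = 0.000-0.5412j S between n1,n4
  Y(C4) = 0.000+0.9551j S between n3,n6
  Y(R6) = 0.3891+0.000j S between n2,n5
  Y(C5) = 0.000+0.009849j S between n0,n4
  I2: injects 0.279 A into n2 (from n5)
Assemble and solve the 6×6 MNA system:
  V(n1)=0.2165-0.3925j  V(n2)=0.6466-1.135j  V(n3)=-0.06397+0.9673j  V(n4)=0.2177+3.038j  V(n5)=4.180-0.6978j  V(n6)=-0.06226+0.9671j

0.009856-0.001341j A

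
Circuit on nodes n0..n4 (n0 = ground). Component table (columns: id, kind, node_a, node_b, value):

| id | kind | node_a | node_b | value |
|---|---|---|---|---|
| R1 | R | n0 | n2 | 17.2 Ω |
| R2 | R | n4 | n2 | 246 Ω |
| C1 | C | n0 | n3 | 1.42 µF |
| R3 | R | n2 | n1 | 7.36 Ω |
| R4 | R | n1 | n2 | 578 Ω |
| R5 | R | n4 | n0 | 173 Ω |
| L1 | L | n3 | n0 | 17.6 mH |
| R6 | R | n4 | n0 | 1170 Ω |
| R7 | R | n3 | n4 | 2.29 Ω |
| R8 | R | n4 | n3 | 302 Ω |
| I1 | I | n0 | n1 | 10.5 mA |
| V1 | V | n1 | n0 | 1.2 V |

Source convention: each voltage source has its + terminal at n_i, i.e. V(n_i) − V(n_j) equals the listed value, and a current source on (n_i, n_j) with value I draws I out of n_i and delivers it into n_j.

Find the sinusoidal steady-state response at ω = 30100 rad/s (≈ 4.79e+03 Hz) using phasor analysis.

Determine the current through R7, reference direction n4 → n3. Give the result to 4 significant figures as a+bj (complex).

MNA unknowns: 4 node voltages V₁..V_4 plus 1 source current (V1)
R1: Y=0.05814+0.000j on G[0,2]
R2: Y=0.004065+0.000j on G[4,2]
C1: Y=0.000+0.04274j on G[0,3]
R3: Y=0.1359+0.000j on G[2,1]
R4: Y=0.001730+0.000j on G[1,2]
R5: Y=0.005780+0.000j on G[4,0]
L1: Y=0.000-0.001888j on G[3,0]
R6: Y=0.0008547+0.000j on G[4,0]
R7: Y=0.4367+0.000j on G[3,4]
R8: Y=0.003311+0.000j on G[4,3]
I1: z[0]−=0.0105, z[1]+=0.0105
V1: row V1−V0=1.2, i_V1 at 1,0
solve → V1=1.200+0.000j, V2=0.8269-0.001499j, V3=0.01914-0.07543j, V4=0.02615-0.07366j
aux → i_V1=-0.04083-0.0002062j

0.003059+0.0007761j A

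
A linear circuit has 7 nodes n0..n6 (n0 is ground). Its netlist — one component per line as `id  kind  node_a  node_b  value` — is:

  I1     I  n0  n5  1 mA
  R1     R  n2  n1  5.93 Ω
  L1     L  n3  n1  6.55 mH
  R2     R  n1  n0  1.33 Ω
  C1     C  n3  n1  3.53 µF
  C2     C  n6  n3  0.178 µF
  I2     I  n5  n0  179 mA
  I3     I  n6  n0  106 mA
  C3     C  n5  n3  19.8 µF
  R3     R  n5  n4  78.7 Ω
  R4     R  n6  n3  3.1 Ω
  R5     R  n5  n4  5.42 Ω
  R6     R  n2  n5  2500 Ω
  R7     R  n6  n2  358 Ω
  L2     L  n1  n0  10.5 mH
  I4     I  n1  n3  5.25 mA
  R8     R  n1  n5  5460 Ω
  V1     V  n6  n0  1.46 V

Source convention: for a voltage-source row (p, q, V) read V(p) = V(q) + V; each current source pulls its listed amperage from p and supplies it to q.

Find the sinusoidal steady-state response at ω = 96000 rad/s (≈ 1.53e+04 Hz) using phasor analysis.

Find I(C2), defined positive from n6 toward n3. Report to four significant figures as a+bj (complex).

Element admittances at ω=96000 rad/s:
  I1: injects 0.001 A into n5 (from n0)
  Y(R1) = 0.1686+0.000j S between n2,n1
  Y(L1) = 0.000-0.001590j S between n3,n1
  Y(R2) = 0.7519+0.000j S between n1,n0
  Y(C1) = 0.000+0.3389j S between n3,n1
  Y(C2) = 0.000+0.01709j S between n6,n3
  I2: injects 0.179 A into n0 (from n5)
  I3: injects 0.106 A into n0 (from n6)
  Y(C3) = 0.000+1.901j S between n5,n3
  Y(R3) = 0.01271+0.000j S between n5,n4
  Y(R4) = 0.3226+0.000j S between n6,n3
  Y(R5) = 0.1845+0.000j S between n5,n4
  Y(R6) = 0.0004000+0.000j S between n2,n5
  Y(R7) = 0.002793+0.000j S between n6,n2
  Y(L2) = 0.000-0.0009921j S between n1,n0
  I4: injects 0.00525 A into n3 (from n1)
  Y(R8) = 0.0001832+0.000j S between n1,n5
  V1: constraint V(n6)−V(n0) = 1.46
Assemble and solve the 7×7 MNA system:
  V(n1)=0.1795+0.1370j  V(n2)=0.2011+0.1340j  V(n3)=0.4860-0.2683j  V(n4)=0.4861-0.1745j  V(n5)=0.4861-0.1745j  V(n6)=1.460+0.000j
  i(V1)=-0.4191-0.1028j

-0.004584+0.01664j A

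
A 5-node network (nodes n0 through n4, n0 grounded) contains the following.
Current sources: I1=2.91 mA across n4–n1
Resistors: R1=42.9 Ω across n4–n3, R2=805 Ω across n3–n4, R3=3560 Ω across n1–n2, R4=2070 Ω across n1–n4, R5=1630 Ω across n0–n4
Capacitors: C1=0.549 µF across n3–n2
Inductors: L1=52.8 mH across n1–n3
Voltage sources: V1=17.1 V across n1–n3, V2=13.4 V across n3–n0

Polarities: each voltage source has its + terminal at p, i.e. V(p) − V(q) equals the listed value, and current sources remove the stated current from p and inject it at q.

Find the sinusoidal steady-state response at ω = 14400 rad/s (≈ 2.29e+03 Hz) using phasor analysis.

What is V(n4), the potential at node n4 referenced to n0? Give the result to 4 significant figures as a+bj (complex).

MNA unknowns: 4 node voltages V₁..V_4 plus 2 source currents (V1, V2)
I1: z[4]−=0.00291, z[1]+=0.00291
R1: Y=0.02331+0.000j on G[4,3]
R2: Y=0.001242+0.000j on G[3,4]
C1: Y=0.000+0.007906j on G[3,2]
R3: Y=0.0002809+0.000j on G[1,2]
R4: Y=0.0004831+0.000j on G[1,4]
L1: Y=0.000-0.001315j on G[1,3]
R5: Y=0.0006135+0.000j on G[0,4]
V1: row V1−V3=17.1, i_V1 at 1,3
V2: row V3−V0=13.4, i_V2 at 3,0
solve → V1=30.50+0.000j, V2=13.42-0.6068j, V3=13.40+0.000j, V4=13.29+0.000j
aux → i_V1=-0.01020+0.02232j, i_V2=-0.008152+0.000j

13.29+0.000j V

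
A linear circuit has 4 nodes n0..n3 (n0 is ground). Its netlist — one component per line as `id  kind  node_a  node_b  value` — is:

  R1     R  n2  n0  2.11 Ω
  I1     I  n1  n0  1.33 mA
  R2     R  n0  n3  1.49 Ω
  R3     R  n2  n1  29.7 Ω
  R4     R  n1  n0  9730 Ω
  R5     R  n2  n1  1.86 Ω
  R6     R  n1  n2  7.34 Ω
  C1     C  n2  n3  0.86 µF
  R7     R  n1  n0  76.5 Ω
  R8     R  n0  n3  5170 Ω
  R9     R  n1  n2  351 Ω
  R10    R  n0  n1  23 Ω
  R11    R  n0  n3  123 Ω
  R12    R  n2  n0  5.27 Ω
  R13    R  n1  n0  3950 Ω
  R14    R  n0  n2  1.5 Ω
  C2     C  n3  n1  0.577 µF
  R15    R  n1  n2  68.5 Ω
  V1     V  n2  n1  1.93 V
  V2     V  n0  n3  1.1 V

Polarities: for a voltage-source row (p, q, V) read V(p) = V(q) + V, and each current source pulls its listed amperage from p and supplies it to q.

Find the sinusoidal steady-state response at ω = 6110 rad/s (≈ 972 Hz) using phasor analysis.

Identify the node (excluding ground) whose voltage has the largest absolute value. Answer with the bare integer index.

MNA unknowns: 3 node voltages V₁..V_3 plus 2 source currents (V1, V2)
R1: Y=0.4739+0.000j on G[2,0]
I1: z[1]−=0.00133, z[0]+=0.00133
R2: Y=0.6711+0.000j on G[0,3]
R3: Y=0.03367+0.000j on G[2,1]
R4: Y=0.0001028+0.000j on G[1,0]
R5: Y=0.5376+0.000j on G[2,1]
R6: Y=0.1362+0.000j on G[1,2]
C1: Y=0.000+0.005255j on G[2,3]
R7: Y=0.01307+0.000j on G[1,0]
R8: Y=0.0001934+0.000j on G[0,3]
R9: Y=0.002849+0.000j on G[1,2]
R10: Y=0.04348+0.000j on G[0,1]
R11: Y=0.008130+0.000j on G[0,3]
R12: Y=0.1898+0.000j on G[2,0]
R13: Y=0.0002532+0.000j on G[1,0]
R14: Y=0.6667+0.000j on G[0,2]
C2: Y=0.000+0.003525j on G[3,1]
R15: Y=0.01460+0.000j on G[1,2]
V1: row V2−V1=1.93, i_V1 at 2,1
V2: row V0−V3=1.1, i_V2 at 0,3
solve → V1=-1.852-0.002552j, V2=0.07819-0.002552j, V3=-1.100+0.000j
aux → i_V1=-1.503-0.002796j, i_V2=-0.7474-0.003540j

1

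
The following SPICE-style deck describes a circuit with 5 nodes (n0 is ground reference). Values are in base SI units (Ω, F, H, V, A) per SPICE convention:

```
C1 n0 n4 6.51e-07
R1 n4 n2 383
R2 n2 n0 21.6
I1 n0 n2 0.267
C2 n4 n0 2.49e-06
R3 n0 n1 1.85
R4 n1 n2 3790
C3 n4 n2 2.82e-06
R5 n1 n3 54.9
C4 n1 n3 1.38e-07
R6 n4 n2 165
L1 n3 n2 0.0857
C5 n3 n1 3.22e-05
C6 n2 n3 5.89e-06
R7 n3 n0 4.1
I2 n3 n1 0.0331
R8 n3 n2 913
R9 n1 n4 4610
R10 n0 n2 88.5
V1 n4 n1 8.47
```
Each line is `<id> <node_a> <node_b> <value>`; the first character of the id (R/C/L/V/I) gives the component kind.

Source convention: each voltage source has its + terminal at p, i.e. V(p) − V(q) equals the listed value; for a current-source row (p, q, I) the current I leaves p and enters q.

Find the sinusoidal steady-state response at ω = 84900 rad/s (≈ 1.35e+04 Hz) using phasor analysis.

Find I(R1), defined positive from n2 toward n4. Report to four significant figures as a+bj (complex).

Apply KCL at each of the 4 non-ground nodes and solve the resulting linear system.
Node n1: branches {R3, R4, R5, C4, C5, I2, R9, V1} → V_1 = -0.8763-2.378j
Node n2: branches {R1, R2, I1, R4, C3, R6, L1, C6, R8, R10} → V_2 = 2.554-2.619j
Node n3: branches {R5, C4, L1, C5, C6, R7, I2, R8} → V_3 = -0.1663-2.414j
Node n4: branches {C1, R1, C2, C3, R6, R9, V1} → V_4 = 7.594-2.378j
Source currents: i(V1)=-0.6221-3.234j

-0.01316-0.0006282j A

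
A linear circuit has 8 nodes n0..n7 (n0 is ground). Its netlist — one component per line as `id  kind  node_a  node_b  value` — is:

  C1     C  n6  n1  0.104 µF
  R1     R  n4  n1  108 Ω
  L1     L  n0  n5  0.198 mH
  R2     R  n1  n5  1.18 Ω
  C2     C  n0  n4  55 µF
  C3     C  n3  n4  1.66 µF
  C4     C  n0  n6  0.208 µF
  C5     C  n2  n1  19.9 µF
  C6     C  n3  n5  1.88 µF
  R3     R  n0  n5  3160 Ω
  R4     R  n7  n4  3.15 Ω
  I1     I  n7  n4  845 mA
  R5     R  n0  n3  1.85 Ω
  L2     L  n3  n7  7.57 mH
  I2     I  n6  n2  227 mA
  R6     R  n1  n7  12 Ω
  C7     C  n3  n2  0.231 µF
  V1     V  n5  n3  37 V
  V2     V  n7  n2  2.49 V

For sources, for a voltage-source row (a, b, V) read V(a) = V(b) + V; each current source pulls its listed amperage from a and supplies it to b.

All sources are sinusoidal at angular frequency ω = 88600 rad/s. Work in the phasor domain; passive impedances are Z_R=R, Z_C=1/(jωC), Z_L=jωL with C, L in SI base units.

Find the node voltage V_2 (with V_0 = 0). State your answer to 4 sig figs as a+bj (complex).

16.02+3.745j V

Apply KCL at each of the 7 non-ground nodes and solve the resulting linear system.
Node n1: branches {C1, R1, R2, C5, R6} → V_1 = 17.39+0.01778j
Node n2: branches {C5, I2, C7, V2} → V_2 = 16.02+3.745j
Node n3: branches {C3, C6, R5, L2, C7, V1} → V_3 = -11.68+2.662j
Node n4: branches {R1, C2, C3, R4, I1} → V_4 = -0.02116-1.294j
Node n5: branches {L1, R2, C6, R3, V1} → V_5 = 25.32+2.662j
Node n6: branches {C1, C4, I2} → V_6 = 5.798+8.218j
Node n7: branches {R4, I1, L2, R6, V2} → V_7 = 18.51+3.745j
Source currents: i(V1)=-6.875-6.961j, i(V2)=-6.821-1.865j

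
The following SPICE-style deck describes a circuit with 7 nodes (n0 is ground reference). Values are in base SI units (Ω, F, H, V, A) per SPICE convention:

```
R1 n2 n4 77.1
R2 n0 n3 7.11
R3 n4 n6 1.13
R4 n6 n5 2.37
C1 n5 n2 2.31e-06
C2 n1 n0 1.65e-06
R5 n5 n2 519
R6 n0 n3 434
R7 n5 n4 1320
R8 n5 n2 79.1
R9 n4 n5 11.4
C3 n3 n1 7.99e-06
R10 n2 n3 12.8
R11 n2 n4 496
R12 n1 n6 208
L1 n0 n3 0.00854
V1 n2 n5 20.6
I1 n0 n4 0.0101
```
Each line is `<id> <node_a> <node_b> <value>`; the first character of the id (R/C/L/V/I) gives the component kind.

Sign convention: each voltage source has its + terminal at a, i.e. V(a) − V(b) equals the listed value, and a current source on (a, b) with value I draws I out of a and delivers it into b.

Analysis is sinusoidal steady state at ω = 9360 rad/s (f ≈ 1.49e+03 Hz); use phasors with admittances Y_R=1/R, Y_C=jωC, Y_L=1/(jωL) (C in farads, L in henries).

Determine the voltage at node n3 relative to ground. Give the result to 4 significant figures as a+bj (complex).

0.1773+0.004941j V

Element admittances at ω=9360 rad/s:
  Y(R1) = 0.01297+0.000j S between n2,n4
  Y(R2) = 0.1406+0.000j S between n0,n3
  Y(R3) = 0.8850+0.000j S between n4,n6
  Y(R4) = 0.4219+0.000j S between n6,n5
  Y(C1) = 0.000+0.02162j S between n5,n2
  Y(C2) = 0.000+0.01544j S between n1,n0
  Y(R5) = 0.001927+0.000j S between n5,n2
  Y(R6) = 0.002304+0.000j S between n0,n3
  Y(R7) = 0.0007576+0.000j S between n5,n4
  Y(R8) = 0.01264+0.000j S between n5,n2
  Y(R9) = 0.08772+0.000j S between n4,n5
  Y(C3) = 0.000+0.07479j S between n3,n1
  Y(R10) = 0.07812+0.000j S between n2,n3
  Y(R11) = 0.002016+0.000j S between n2,n4
  Y(R12) = 0.004808+0.000j S between n1,n6
  Y(L1) = 0.000-0.01251j S between n0,n3
  V1: constraint V(n2)−V(n5) = 20.6
  I1: injects 0.0101 A into n4 (from n0)
Assemble and solve the 7×7 MNA system:
  V(n1)=0.09788+0.9911j  V(n2)=1.446+0.06161j  V(n3)=0.1773+0.004941j  V(n4)=-18.18+0.06931j  V(n5)=-19.15+0.06161j  V(n6)=-18.43+0.07021j
  i(V1)=-0.6934-0.4497j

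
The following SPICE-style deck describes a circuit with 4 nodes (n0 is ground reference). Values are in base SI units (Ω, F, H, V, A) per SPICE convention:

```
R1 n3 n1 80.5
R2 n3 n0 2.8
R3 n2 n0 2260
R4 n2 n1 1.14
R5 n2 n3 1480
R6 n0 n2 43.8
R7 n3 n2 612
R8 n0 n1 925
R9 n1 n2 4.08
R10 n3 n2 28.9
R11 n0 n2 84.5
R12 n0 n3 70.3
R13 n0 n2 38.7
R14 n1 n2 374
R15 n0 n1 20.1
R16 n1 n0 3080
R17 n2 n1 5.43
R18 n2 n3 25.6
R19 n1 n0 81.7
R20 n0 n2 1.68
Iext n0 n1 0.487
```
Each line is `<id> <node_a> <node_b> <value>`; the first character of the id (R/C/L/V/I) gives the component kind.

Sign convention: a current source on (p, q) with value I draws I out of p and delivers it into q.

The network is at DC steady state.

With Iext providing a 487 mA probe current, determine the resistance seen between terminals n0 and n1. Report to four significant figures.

Element admittances at DC:
  Y(R1) = 0.01242 S between n3,n1
  Y(R2) = 0.3571 S between n3,n0
  Y(R3) = 0.0004425 S between n2,n0
  Y(R4) = 0.8772 S between n2,n1
  Y(R5) = 0.0006757 S between n2,n3
  Y(R6) = 0.02283 S between n0,n2
  Y(R7) = 0.001634 S between n3,n2
  Y(R8) = 0.001081 S between n0,n1
  Y(R9) = 0.2451 S between n1,n2
  Y(R10) = 0.03460 S between n3,n2
  Y(R11) = 0.01183 S between n0,n2
  Y(R12) = 0.01422 S between n0,n3
  Y(R13) = 0.02584 S between n0,n2
  Y(R14) = 0.002674 S between n1,n2
  Y(R15) = 0.04975 S between n0,n1
  Y(R16) = 0.0003247 S between n1,n0
  Y(R17) = 0.1842 S between n2,n1
  Y(R18) = 0.03906 S between n2,n3
  Y(R19) = 0.01224 S between n1,n0
  Y(R20) = 0.5952 S between n0,n2
  Iext: injects 0.487 A into n1 (from n0)
Assemble and solve the 3×3 MNA system:
  V(n1)=0.9066  V(n2)=0.5859  V(n3)=0.1213

R_eq = 1.862 Ω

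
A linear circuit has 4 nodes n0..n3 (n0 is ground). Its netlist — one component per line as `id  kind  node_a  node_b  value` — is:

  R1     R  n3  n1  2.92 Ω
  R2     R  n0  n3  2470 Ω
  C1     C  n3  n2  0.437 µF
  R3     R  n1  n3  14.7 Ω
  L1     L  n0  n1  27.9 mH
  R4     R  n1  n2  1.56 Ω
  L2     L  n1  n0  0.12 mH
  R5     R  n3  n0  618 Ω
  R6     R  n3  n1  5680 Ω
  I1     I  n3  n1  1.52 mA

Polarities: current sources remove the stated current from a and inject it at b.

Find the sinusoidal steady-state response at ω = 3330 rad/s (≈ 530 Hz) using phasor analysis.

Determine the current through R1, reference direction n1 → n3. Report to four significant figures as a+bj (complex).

Apply KCL at each of the 3 non-ground nodes and solve the resulting linear system.
Node n1: branches {R1, R3, L1, R4, L2, R6, I1} → V_1 = 1.283e-08+2.965e-06j
Node n2: branches {C1, R4} → V_2 = -3.560e-08-5.396e-06j
Node n3: branches {R1, R2, C1, R3, R5, R6, I1} → V_3 = -0.003683+1.594e-05j

0.001261-4.443e-06j A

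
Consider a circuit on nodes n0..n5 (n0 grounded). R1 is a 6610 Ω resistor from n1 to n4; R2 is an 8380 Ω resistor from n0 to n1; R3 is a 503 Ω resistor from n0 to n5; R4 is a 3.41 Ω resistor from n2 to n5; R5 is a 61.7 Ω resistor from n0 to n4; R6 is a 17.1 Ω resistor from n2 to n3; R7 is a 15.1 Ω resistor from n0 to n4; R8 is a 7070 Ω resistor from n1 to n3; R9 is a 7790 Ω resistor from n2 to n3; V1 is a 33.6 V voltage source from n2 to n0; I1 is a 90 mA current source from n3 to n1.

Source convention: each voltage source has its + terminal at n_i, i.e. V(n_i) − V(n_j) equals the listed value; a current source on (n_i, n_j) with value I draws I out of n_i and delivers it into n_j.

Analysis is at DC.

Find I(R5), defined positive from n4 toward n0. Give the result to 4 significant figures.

Element admittances at DC:
  Y(R1) = 0.0001513 S between n1,n4
  Y(R2) = 0.0001193 S between n0,n1
  Y(R3) = 0.001988 S between n0,n5
  Y(R4) = 0.2933 S between n2,n5
  Y(R5) = 0.01621 S between n0,n4
  Y(R6) = 0.05848 S between n2,n3
  Y(R7) = 0.06623 S between n0,n4
  Y(R8) = 0.0001414 S between n1,n3
  Y(R9) = 0.0001284 S between n2,n3
  V1: constraint V(n2)−V(n0) = 33.6
  I1: injects 0.09 A into n1 (from n3)
Assemble and solve the 6×6 MNA system:
  V(n1)=229.7  V(n2)=33.60  V(n3)=32.54  V(n4)=0.4209  V(n5)=33.37
  i(V1)=-0.1285

0.006821 A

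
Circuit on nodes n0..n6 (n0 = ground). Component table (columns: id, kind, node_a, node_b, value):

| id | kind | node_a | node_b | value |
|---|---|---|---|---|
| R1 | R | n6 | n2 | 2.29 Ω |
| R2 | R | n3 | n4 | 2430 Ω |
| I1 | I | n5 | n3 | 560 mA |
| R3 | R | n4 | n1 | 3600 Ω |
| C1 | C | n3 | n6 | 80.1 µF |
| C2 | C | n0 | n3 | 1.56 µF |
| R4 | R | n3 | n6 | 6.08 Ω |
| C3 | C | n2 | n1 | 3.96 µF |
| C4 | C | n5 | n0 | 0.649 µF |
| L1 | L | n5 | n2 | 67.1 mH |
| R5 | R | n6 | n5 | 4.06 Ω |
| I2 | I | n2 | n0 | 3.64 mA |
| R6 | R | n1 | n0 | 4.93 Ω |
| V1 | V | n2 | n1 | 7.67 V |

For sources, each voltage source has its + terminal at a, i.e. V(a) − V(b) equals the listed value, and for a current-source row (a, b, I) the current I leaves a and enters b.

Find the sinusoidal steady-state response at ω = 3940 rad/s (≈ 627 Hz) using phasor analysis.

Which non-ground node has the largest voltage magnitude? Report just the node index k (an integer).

3

MNA unknowns: 6 node voltages V₁..V_6 plus 1 source current (V1)
R1: Y=0.4367+0.000j on G[6,2]
R2: Y=0.0004115+0.000j on G[3,4]
I1: z[5]−=0.56, z[3]+=0.56
R3: Y=0.0002778+0.000j on G[4,1]
C1: Y=0.000+0.3156j on G[3,6]
C2: Y=0.000+0.006146j on G[0,3]
R4: Y=0.1645+0.000j on G[3,6]
C3: Y=0.000+0.01560j on G[2,1]
C4: Y=0.000+0.002557j on G[5,0]
L1: Y=0.000-0.003783j on G[5,2]
R5: Y=0.2463+0.000j on G[6,5]
I2: z[2]−=0.00364, z[0]+=0.00364
R6: Y=0.2028+0.000j on G[1,0]
V1: row V2−V1=7.67, i_V1 at 2,1
solve → V1=-0.08286-0.3133j, V2=7.587-0.3133j, V3=8.142-1.906j, V4=4.828-1.264j, V5=5.280-0.5684j, V6=7.556-0.4782j
aux → i_V1=-0.01817-0.1830j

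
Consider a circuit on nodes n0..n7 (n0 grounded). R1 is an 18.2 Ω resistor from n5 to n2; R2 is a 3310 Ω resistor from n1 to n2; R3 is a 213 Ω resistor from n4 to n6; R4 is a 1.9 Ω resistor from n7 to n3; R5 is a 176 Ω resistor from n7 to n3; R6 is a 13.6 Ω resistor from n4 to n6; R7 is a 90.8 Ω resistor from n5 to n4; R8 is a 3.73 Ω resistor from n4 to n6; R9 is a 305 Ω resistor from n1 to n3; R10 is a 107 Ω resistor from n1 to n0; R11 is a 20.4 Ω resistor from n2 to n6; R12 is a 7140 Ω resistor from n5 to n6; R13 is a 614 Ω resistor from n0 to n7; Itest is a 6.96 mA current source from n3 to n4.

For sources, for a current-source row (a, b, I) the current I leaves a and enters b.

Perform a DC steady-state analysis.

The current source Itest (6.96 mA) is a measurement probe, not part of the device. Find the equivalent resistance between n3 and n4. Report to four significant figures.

R_eq = 3544. Ω

MNA unknowns: 7 node voltages V₁..V_7
R1: Y=0.05495 on G[5,2]
R2: Y=0.0003021 on G[1,2]
R3: Y=0.004695 on G[4,6]
R4: Y=0.5263 on G[7,3]
R5: Y=0.005682 on G[7,3]
R6: Y=0.07353 on G[4,6]
R7: Y=0.01101 on G[5,4]
R8: Y=0.2681 on G[4,6]
R9: Y=0.003279 on G[1,3]
R10: Y=0.009346 on G[1,0]
R11: Y=0.04902 on G[2,6]
R12: Y=0.0001401 on G[5,6]
R13: Y=0.001629 on G[0,7]
Itest: z[3]−=0.00696, z[4]+=0.00696
solve → V1=0.2210, V2=23.26, V3=-1.272, V4=23.39, V5=23.28, V6=23.38, V7=-1.268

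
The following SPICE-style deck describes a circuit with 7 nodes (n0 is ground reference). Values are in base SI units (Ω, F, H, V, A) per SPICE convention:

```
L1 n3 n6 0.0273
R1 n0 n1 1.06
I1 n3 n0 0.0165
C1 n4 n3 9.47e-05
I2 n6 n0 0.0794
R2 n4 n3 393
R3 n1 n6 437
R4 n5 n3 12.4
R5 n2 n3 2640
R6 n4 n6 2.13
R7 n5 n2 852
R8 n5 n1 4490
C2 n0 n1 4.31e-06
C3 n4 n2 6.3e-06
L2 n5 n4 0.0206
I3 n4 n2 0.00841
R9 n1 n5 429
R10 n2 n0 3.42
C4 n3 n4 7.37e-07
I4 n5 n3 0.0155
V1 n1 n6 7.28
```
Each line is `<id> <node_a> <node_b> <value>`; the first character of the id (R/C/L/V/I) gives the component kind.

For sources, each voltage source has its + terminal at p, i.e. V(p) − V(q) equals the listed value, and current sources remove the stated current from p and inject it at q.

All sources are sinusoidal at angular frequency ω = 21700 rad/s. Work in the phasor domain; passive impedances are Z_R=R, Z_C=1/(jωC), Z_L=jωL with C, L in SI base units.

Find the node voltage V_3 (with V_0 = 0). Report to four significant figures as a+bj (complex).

-5.770+1.714j V

Apply KCL at each of the 6 non-ground nodes and solve the resulting linear system.
Node n1: branches {R1, R3, R8, C2, R9, V1} → V_1 = 0.4725+0.5397j
Node n2: branches {R5, R7, C3, I3, R10} → V_2 = -1.680-1.892j
Node n3: branches {L1, I1, C1, R2, R4, R5, C4, I4} → V_3 = -5.770+1.714j
Node n4: branches {C1, R2, R6, C3, L2, I3, C4} → V_4 = -5.767+1.716j
Node n5: branches {R4, R7, R8, L2, R9, I4} → V_5 = -5.706+1.630j
Node n6: branches {L1, I2, R3, R6, V1} → V_6 = -6.808+0.5397j
Source currents: i(V1)=-0.4277-0.5505j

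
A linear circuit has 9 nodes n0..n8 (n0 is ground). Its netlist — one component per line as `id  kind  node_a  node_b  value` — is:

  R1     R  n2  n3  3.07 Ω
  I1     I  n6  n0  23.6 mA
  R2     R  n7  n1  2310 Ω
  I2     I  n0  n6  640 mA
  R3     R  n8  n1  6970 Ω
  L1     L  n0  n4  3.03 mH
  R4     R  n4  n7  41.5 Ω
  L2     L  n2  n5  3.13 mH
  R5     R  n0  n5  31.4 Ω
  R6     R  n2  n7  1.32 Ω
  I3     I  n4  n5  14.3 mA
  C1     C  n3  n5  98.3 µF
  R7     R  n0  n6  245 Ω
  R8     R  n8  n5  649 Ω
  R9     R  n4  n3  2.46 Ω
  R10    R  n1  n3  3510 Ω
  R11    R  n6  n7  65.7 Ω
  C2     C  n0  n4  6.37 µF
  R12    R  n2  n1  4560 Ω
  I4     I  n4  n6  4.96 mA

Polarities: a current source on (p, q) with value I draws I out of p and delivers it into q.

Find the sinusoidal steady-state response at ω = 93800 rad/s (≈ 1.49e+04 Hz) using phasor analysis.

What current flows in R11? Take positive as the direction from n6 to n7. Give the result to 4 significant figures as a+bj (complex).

0.4809+0.002176j A

Apply KCL at each of the 8 non-ground nodes and solve the resulting linear system.
Node n1: branches {R2, R3, R10, R12} → V_1 = 2.010-0.6821j
Node n2: branches {R1, L2, R6, R12} → V_2 = 2.283-0.6768j
Node n3: branches {R1, C1, R9, R10} → V_3 = 1.014-0.6915j
Node n4: branches {L1, R4, I3, R9, C2, I4} → V_4 = 0.04064-0.7467j
Node n5: branches {L2, R5, I3, C1, R8} → V_5 = 1.016-0.6896j
Node n6: branches {I1, I2, R7, R11, I4} → V_6 = 34.42-0.5332j
Node n7: branches {R2, R4, R6, R11} → V_7 = 2.828-0.6762j
Node n8: branches {R3, R8} → V_8 = 1.100-0.6890j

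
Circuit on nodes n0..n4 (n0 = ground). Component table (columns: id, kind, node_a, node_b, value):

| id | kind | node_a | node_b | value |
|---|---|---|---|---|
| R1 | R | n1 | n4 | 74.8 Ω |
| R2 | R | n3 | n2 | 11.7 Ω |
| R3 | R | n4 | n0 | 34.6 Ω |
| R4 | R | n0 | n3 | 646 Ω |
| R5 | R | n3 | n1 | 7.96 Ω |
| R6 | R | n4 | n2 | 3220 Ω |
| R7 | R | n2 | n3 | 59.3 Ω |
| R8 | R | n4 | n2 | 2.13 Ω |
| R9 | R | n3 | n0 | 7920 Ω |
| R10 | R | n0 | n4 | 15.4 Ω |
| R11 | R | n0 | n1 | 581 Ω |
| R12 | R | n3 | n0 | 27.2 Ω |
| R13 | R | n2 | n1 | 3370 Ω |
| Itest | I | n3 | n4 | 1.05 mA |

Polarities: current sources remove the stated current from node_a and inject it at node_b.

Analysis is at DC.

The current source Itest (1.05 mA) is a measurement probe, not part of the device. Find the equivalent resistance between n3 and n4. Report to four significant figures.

MNA unknowns: 4 node voltages V₁..V_4
R1: Y=0.01337 on G[1,4]
R2: Y=0.08547 on G[3,2]
R3: Y=0.02890 on G[4,0]
R4: Y=0.001548 on G[0,3]
R5: Y=0.1256 on G[3,1]
R6: Y=0.0003106 on G[4,2]
R7: Y=0.01686 on G[2,3]
R8: Y=0.4695 on G[4,2]
R9: Y=0.0001263 on G[3,0]
R10: Y=0.06494 on G[0,4]
R11: Y=0.001721 on G[0,1]
R12: Y=0.03676 on G[3,0]
R13: Y=0.0002967 on G[2,1]
Itest: z[3]−=0.00105, z[4]+=0.00105
solve → V1=-0.005045, V2=0.001007, V3=-0.005933, V4=0.002523

R_eq = 8.054 Ω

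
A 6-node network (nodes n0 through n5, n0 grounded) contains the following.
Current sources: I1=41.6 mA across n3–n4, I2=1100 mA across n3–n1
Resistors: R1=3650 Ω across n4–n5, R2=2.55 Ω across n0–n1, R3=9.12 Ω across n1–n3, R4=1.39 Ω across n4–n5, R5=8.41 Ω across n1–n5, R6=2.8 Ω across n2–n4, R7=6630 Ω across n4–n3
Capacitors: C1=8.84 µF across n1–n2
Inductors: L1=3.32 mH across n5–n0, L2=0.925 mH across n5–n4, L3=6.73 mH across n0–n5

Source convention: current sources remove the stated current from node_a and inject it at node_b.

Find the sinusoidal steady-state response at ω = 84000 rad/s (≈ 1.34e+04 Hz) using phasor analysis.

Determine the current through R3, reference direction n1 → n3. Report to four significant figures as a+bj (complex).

Element admittances at ω=84000 rad/s:
  I1: injects 0.0416 A into n4 (from n3)
  Y(R1) = 0.0002740+0.000j S between n4,n5
  Y(C1) = 0.000+0.7426j S between n1,n2
  Y(R2) = 0.3922+0.000j S between n0,n1
  Y(R3) = 0.1096+0.000j S between n1,n3
  Y(L1) = 0.000-0.003586j S between n5,n0
  Y(R4) = 0.7194+0.000j S between n4,n5
  Y(R5) = 0.1189+0.000j S between n1,n5
  Y(L2) = 0.000-0.01287j S between n5,n4
  Y(R6) = 0.3571+0.000j S between n2,n4
  Y(L3) = 0.000-0.001769j S between n0,n5
  Y(R7) = 0.0001508+0.000j S between n4,n3
  I2: injects 1.1 A into n1 (from n3)
Assemble and solve the 5×5 MNA system:
  V(n1)=0.0003497+0.001075j  V(n2)=0.005197-0.04046j  V(n3)=-10.40+0.001031j  V(n4)=0.09154-0.03038j  V(n5)=0.07870-0.02561j

1.140+4.737e-06j A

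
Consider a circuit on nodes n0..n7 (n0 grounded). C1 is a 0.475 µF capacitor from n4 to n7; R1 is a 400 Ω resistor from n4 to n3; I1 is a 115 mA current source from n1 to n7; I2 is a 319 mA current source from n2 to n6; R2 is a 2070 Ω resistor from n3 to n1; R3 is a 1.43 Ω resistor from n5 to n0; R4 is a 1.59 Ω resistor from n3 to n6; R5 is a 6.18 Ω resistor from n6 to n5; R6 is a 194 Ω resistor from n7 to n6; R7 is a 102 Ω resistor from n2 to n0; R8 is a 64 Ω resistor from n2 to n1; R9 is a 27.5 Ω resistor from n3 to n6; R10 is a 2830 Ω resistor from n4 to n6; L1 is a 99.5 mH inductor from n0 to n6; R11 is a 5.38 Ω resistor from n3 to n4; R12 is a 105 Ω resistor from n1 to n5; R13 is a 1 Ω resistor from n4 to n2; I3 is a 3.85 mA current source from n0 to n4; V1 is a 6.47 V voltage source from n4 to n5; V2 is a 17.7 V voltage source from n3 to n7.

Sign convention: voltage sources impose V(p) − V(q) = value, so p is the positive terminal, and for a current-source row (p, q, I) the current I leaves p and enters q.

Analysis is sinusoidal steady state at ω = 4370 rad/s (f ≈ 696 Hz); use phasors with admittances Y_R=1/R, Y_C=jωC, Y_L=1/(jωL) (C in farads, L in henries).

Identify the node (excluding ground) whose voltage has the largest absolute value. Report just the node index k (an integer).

7

MNA unknowns: 7 node voltages V₁..V_7 plus 2 source currents (V1, V2)
C1: Y=0.000+0.002076j on G[4,7]
R1: Y=0.002500+0.000j on G[4,3]
I1: z[1]−=0.115, z[7]+=0.115
I2: z[2]−=0.319, z[6]+=0.319
R2: Y=0.0004831+0.000j on G[3,1]
R3: Y=0.6993+0.000j on G[5,0]
R4: Y=0.6289+0.000j on G[3,6]
R5: Y=0.1618+0.000j on G[6,5]
R6: Y=0.005155+0.000j on G[7,6]
R7: Y=0.009804+0.000j on G[2,0]
R8: Y=0.01562+0.000j on G[2,1]
R9: Y=0.03636+0.000j on G[3,6]
R10: Y=0.0003534+0.000j on G[4,6]
L1: Y=0.000-0.002300j on G[0,6]
R11: Y=0.1859+0.000j on G[3,4]
R12: Y=0.009524+0.000j on G[1,5]
R13: Y=1.000+0.000j on G[4,2]
I3: z[0]−=0.00385, z[4]+=0.00385
V1: row V4−V5=6.47, i_V1 at 4,5
V2: row V3−V7=17.7, i_V2 at 3,7
solve → V1=-0.8193+0.01656j, V2=5.910+0.01372j, V3=4.962+0.1628j, V4=6.392+0.01381j, V5=-0.07783+0.01381j, V6=4.256+0.1455j, V7=-12.74+0.1628j
aux → i_V1=-0.7487-0.01169j, i_V2=-0.2029-0.03962j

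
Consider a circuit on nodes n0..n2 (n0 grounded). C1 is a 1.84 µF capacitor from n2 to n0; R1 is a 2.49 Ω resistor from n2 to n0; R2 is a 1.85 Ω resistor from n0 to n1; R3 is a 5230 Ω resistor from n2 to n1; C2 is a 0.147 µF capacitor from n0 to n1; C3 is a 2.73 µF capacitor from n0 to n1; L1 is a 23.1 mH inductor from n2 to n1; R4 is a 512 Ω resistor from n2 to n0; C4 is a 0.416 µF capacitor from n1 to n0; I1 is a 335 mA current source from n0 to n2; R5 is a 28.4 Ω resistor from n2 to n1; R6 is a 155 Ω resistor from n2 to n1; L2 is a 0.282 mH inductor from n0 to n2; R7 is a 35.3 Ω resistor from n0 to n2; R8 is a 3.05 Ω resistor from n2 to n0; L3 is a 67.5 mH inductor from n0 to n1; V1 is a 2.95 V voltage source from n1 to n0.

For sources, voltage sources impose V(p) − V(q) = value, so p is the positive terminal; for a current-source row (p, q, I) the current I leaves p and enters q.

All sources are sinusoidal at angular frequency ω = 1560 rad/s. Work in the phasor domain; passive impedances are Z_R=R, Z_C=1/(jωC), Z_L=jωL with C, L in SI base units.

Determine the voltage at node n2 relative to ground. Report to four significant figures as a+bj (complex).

0.09380+0.1668j V

Element admittances at ω=1560 rad/s:
  Y(C1) = 0.000+0.002870j S between n2,n0
  Y(R1) = 0.4016+0.000j S between n2,n0
  Y(R2) = 0.5405+0.000j S between n0,n1
  Y(R3) = 0.0001912+0.000j S between n2,n1
  Y(C2) = 0.000+0.0002293j S between n0,n1
  Y(C3) = 0.000+0.004259j S between n0,n1
  Y(L1) = 0.000-0.02775j S between n2,n1
  Y(R4) = 0.001953+0.000j S between n2,n0
  Y(C4) = 0.000+0.0006490j S between n1,n0
  I1: injects 0.335 A into n2 (from n0)
  Y(R5) = 0.03521+0.000j S between n2,n1
  Y(R6) = 0.006452+0.000j S between n2,n1
  Y(L2) = 0.000-2.273j S between n0,n2
  Y(R7) = 0.02833+0.000j S between n0,n2
  Y(R8) = 0.3279+0.000j S between n2,n0
  Y(L3) = 0.000-0.009497j S between n0,n1
  V1: constraint V(n1)−V(n0) = 2.95
Assemble and solve the 3×3 MNA system:
  V(n1)=2.950+0.000j  V(n2)=0.09380+0.1668j
  i(V1)=-1.710+0.09910j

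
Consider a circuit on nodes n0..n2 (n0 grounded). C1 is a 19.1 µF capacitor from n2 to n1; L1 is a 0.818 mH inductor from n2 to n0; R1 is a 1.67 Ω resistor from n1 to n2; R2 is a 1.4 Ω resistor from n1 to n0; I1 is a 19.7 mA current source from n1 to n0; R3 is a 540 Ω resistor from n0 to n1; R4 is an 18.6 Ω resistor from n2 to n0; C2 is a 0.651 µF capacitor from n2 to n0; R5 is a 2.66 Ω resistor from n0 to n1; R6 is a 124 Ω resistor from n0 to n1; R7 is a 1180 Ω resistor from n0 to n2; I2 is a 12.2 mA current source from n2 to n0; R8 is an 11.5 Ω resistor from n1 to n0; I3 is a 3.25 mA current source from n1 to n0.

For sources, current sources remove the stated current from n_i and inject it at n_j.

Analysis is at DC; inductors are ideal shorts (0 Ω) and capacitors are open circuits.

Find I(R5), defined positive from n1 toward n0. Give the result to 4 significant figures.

-0.004831 A

MNA unknowns: 2 node voltages V₁..V_2 plus 1 source current (L1)
C1: Y=0.000 on G[2,1]
L1: row V2−V0=0, i_L1 at 2,0
R1: Y=0.5988 on G[1,2]
R2: Y=0.7143 on G[1,0]
I1: z[1]−=0.0197, z[0]+=0.0197
R3: Y=0.001852 on G[0,1]
R4: Y=0.05376 on G[2,0]
C2: Y=0.000 on G[2,0]
R5: Y=0.3759 on G[0,1]
R6: Y=0.008065 on G[0,1]
R7: Y=0.0008475 on G[0,2]
I2: z[2]−=0.0122, z[0]+=0.0122
R8: Y=0.08696 on G[1,0]
I3: z[1]−=0.00325, z[0]+=0.00325
solve → V1=-0.01285, V2=0.000
aux → i_L1=-0.01990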